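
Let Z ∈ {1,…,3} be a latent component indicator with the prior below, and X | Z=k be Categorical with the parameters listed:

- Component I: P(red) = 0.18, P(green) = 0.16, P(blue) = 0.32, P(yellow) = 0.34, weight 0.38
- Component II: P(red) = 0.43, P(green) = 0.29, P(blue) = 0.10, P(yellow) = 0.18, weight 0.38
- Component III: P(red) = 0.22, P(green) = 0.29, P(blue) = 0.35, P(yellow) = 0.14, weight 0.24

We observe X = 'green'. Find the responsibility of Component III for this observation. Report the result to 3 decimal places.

0.289

Apply Bayes' rule: the posterior for each component is proportional to its prior times its likelihood at x.
Categorical probabilities:
  L_I = 0.16
  L_II = 0.29
  L_III = 0.29
Multiply by the mixture weights:
  π_I·L_I = 0.38 × 0.16 = 0.0608
  π_II·L_II = 0.38 × 0.29 = 0.1102
  π_III·L_III = 0.24 × 0.29 = 0.0696
Denominator: 0.0608 + 0.1102 + 0.0696 = 0.2406
P(Component III | x) = 0.0696 / 0.2406 ≈ 0.289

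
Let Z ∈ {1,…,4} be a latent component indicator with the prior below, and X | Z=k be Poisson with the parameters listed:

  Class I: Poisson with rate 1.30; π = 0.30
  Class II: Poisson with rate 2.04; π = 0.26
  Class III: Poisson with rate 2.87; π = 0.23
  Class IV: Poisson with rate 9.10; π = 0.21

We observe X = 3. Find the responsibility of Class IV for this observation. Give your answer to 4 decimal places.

0.0223

Posterior ∝ prior × likelihood, so P(k | x) ∝ π_k f_k(x); normalise over all components.
Component likelihoods at x = 3:
  L_I = 0.0997921
  L_II = 0.183983
  L_III = 0.223393
  L_IV = 0.0140247
Unnormalised posteriors:
  π_I·L_I = 0.30 × 0.0997921 = 0.0299376
  π_II·L_II = 0.26 × 0.183983 = 0.0478357
  π_III·L_III = 0.23 × 0.223393 = 0.0513804
  π_IV·L_IV = 0.21 × 0.0140247 = 0.00294518
Normaliser: 0.0299376 + 0.0478357 + 0.0513804 + 0.00294518 = 0.132099
P(Class IV | x) = 0.00294518 / 0.132099 ≈ 0.0223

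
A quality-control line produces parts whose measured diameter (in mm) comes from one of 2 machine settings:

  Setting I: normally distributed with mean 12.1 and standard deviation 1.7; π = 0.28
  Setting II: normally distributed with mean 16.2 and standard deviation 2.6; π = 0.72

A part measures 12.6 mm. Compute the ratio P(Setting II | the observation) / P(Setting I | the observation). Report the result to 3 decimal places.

0.673

Since P(k|x) ∝ π_k f_k(x), the posterior odds are π_i f_i(x) / (π_j f_j(x)).
Evaluate each component's likelihood at the observed value:
  L_I = 0.224738
  L_II = 0.0588343
Odds = (0.72/0.28) × (0.0588343/0.224738) = 2.57143 × 0.261791 ≈ 0.673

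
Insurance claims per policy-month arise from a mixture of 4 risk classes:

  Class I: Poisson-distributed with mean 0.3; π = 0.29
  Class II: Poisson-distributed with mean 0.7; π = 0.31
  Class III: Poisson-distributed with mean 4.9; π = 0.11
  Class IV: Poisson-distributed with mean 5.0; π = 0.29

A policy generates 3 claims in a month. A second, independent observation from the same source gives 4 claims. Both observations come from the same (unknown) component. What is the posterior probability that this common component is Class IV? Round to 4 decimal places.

Apply Bayes' rule: the posterior for each component is proportional to its prior times its likelihood at x.
Since both observations come from the same component, the likelihood for component k is f_k(x₁)·f_k(x₂).
  L_I = [e^(−0.3)·0.3^3/3! = 0.00333368] × [0.000250026] = 8.33508e-07
  L_II = [e^(−0.7)·0.7^3/3! = 0.0283881] × [0.00496792] = 0.00014103
  L_III = [e^(−4.9)·4.9^3/3! = 0.146014] × [0.178867] = 0.0261171
  L_IV = [e^(−5.0)·5.0^3/3! = 0.140374] × [0.175467] = 0.024631
Unnormalised posteriors:
  w_I·L_I = 0.29 × 8.33508e-07 = 2.41717e-07
  w_II·L_II = 0.31 × 0.00014103 = 4.37193e-05
  w_III·L_III = 0.11 × 0.0261171 = 0.00287288
  w_IV·L_IV = 0.29 × 0.024631 = 0.007143
Normaliser: 2.41717e-07 + 4.37193e-05 + 0.00287288 + 0.007143 = 0.0100598
P(Class IV | x₁,x₂) ≈ 0.7101

0.7101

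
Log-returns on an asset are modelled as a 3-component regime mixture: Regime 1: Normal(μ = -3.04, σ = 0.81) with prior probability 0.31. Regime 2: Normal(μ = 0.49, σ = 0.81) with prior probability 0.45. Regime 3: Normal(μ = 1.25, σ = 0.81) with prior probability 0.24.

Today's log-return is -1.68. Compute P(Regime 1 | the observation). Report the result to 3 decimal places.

0.856

Apply Bayes' rule: the posterior for each component is proportional to its prior times its likelihood at x.
Normal densities:
  p_1 = 0.120301
  p_2 = 0.0136124
  p_3 = 0.000709756
Prior × likelihood for each component:
  π_1·p_1 = 0.31 × 0.120301 = 0.0372933
  π_2·p_2 = 0.45 × 0.0136124 = 0.0061256
  π_3·p_3 = 0.24 × 0.000709756 = 0.000170341
Denominator: 0.0372933 + 0.0061256 + 0.000170341 = 0.0435892
P(Regime 1 | data) = 0.0372933 / 0.0435892 ≈ 0.856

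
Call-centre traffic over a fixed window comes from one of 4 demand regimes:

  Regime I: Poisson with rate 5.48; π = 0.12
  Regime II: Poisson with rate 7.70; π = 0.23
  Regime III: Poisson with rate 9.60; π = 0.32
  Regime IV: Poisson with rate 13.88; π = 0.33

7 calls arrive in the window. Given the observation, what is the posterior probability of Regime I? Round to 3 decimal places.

P(component k | x) = w_k·f_k(x) / marginal(x), where marginal(x) = Σ_j w_j·f_j(x).
Component likelihoods at x = 7 calls:
  p_I = e^(−5.48)·5.48^7/7! = 0.122772
  p_II = e^(−7.70)·7.70^7/7! = 0.144191
  p_III = e^(−9.60)·9.60^7/7! = 0.100981
  p_IV = e^(−13.88)·13.88^7/7! = 0.0184624
Weight by the priors:
  w_I·p_I = 0.12 × 0.122772 = 0.0147326
  w_II·p_II = 0.23 × 0.144191 = 0.0331638
  w_III·p_III = 0.32 × 0.100981 = 0.032314
  w_IV·p_IV = 0.33 × 0.0184624 = 0.00609259
Evidence: 0.0147326 + 0.0331638 + 0.032314 + 0.00609259 = 0.0863031
Responsibility of Regime I: 0.0147326 / 0.0863031 ≈ 0.171

0.171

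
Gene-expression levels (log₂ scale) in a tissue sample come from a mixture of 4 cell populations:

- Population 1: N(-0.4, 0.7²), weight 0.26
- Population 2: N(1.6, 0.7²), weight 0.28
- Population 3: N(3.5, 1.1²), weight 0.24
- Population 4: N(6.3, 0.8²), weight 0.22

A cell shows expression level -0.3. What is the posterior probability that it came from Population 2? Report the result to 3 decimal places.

Posterior ∝ prior × likelihood, so P(k | x) ∝ w_k f_k(x); normalise over all components.
Normal densities:
  p_1 = (1/(0.7·√(2π)))·exp(−(-0.3−-0.4)²/(2·0.7²)) = 0.569918·exp(-0.01020) = 0.564132
  p_2 = (1/(0.7·√(2π)))·exp(−(-0.3−1.6)²/(2·0.7²)) = 0.569918·exp(-3.68367) = 0.0143223
  p_3 = (1/(1.1·√(2π)))·exp(−(-0.3−3.5)²/(2·1.1²)) = 0.362675·exp(-5.96694) = 0.000929196
  p_4 = (1/(0.8·√(2π)))·exp(−(-0.3−6.3)²/(2·0.8²)) = 0.498678·exp(-34.03125) = 8.28392e-16
Prior × likelihood for each component:
  w_1·p_1 = 0.26 × 0.564132 = 0.146674
  w_2·p_2 = 0.28 × 0.0143223 = 0.00401025
  w_3·p_3 = 0.24 × 0.000929196 = 0.000223007
  w_4·p_4 = 0.22 × 8.28392e-16 = 1.82246e-16
Normaliser: 0.146674 + 0.00401025 + 0.000223007 + 1.82246e-16 = 0.150907
So the posterior for Population 2 is 0.00401025 / 0.150907 ≈ 0.027.

0.027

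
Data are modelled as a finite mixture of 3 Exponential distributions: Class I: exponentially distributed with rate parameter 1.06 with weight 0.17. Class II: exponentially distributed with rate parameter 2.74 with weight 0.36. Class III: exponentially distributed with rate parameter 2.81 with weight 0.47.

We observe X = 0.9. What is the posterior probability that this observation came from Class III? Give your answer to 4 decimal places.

By Bayes' theorem, P(k | x) = π_k f_k(x) / Σ_j π_j f_j(x).
Component likelihoods at x = 0.9:
  L_I = 0.408309
  L_II = 0.232691
  L_III = 0.224066
Multiply by the mixture weights:
  π_I·L_I = 0.17 × 0.408309 = 0.0694125
  π_II·L_II = 0.36 × 0.232691 = 0.0837689
  π_III·L_III = 0.47 × 0.224066 = 0.105311
Evidence: 0.0694125 + 0.0837689 + 0.105311 = 0.258492
Responsibility of Class III: 0.105311 / 0.258492 ≈ 0.4074

0.4074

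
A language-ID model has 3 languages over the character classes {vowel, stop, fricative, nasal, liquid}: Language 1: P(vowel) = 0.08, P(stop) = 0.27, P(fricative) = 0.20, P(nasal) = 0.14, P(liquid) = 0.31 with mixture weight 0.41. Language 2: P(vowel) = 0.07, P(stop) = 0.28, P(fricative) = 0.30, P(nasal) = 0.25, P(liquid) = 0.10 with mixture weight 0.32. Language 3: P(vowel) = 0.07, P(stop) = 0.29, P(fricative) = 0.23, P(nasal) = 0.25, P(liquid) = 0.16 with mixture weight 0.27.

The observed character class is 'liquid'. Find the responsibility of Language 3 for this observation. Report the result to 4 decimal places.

Posterior ∝ prior × likelihood, so P(k | x) ∝ π_k f_k(x); normalise over all components.
Categorical probabilities:
  p_1 = P(liquid | comp) = 0.31
  p_2 = P(liquid | comp) = 0.10
  p_3 = P(liquid | comp) = 0.16
Prior × likelihood for each component:
  π_1·p_1 = 0.41 × 0.31 = 0.1271
  π_2·p_2 = 0.32 × 0.1 = 0.032
  π_3·p_3 = 0.27 × 0.16 = 0.0432
Evidence: 0.1271 + 0.032 + 0.0432 = 0.2023
P(Language 3 | the observation) = 0.0432 / 0.2023 ≈ 0.2135

0.2135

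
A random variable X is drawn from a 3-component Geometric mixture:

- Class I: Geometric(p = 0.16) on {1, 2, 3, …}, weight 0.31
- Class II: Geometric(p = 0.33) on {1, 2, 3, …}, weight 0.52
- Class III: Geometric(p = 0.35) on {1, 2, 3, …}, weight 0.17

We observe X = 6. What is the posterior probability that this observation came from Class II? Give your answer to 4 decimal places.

0.4559

Apply Bayes' rule: the posterior for each component is proportional to its prior times its likelihood at x.
Geometric probabilities:
  f_I = 0.0669139
  f_II = 0.0445541
  f_III = 0.0406102
Prior × likelihood for each component:
  π_I·f_I = 0.31 × 0.0669139 = 0.0207433
  π_II·f_II = 0.52 × 0.0445541 = 0.0231681
  π_III·f_III = 0.17 × 0.0406102 = 0.00690373
Denominator: 0.0207433 + 0.0231681 + 0.00690373 = 0.0508152
P(Class II | the observation) = 0.0231681 / 0.0508152 ≈ 0.4559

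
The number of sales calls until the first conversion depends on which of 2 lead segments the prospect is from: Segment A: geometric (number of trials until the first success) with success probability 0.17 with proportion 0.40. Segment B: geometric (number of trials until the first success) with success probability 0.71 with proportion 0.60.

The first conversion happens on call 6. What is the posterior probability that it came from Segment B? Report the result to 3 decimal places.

Posterior ∝ prior × likelihood, so P(k | x) ∝ w_k f_k(x); normalise over all components.
Evaluate each component's likelihood at the observed value:
  L_A = 0.17·(1−0.17)^5 = 0.17·0.393904 = 0.0669637
  L_B = 0.71·(1−0.71)^5 = 0.71·0.00205111 = 0.00145629
Weight by the priors:
  w_A·L_A = 0.40 × 0.0669637 = 0.0267855
  w_B·L_B = 0.60 × 0.00145629 = 0.000873775
Denominator: 0.0267855 + 0.000873775 = 0.0276593
P(Segment B | x) = 0.000873775 / 0.0276593 ≈ 0.032

0.032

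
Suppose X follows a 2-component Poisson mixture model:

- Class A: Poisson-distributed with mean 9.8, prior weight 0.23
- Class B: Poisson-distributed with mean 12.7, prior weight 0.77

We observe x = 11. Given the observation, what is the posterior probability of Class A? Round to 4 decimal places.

0.2387

Apply Bayes' rule: the posterior for each component is proportional to its prior times its likelihood at x.
Evaluate each component's likelihood at the observed value:
  p_A = e^(−9.8)·9.8^11/11! = 0.111236
  p_B = e^(−12.7)·12.7^11/11! = 0.105961
Multiply by the mixture weights:
  P(Z=A)·p_A = 0.23 × 0.111236 = 0.0255843
  P(Z=B)·p_B = 0.77 × 0.105961 = 0.0815898
Sum: 0.0255843 + 0.0815898 = 0.107174
P(Class A | x) ≈ 0.2387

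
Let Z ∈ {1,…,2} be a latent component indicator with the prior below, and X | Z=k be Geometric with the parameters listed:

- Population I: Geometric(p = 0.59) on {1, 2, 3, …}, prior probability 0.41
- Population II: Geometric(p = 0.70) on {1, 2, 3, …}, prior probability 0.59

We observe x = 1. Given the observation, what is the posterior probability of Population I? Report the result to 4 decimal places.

0.3694

By Bayes' theorem, P(k | x) = w_k f_k(x) / Σ_j w_j f_j(x).
Geometric probabilities:
  f_I = 0.59
  f_II = 0.7
Prior × likelihood for each component:
  w_I·f_I = 0.41 × 0.59 = 0.2419
  w_II·f_II = 0.59 × 0.7 = 0.413
Denominator: 0.2419 + 0.413 = 0.6549
Responsibility of Population I: 0.2419 / 0.6549 ≈ 0.3694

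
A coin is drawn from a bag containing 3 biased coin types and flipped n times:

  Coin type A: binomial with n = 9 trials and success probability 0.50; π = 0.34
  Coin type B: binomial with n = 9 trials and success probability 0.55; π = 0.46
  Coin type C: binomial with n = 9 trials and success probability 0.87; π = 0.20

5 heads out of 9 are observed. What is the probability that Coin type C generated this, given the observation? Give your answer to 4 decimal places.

By Bayes' theorem, P(k | x) = P(Z=k) f_k(x) / Σ_j P(Z=j) f_j(x).
Binomial probabilities:
  f_A = C(9,5)·0.50^5·0.50^4 = 126·0.03125·0.0625 = 0.246094
  f_B = C(9,5)·0.55^5·0.45^4 = 126·0.0503284·0.0410062 = 0.260036
  f_C = C(9,5)·0.87^5·0.13^4 = 126·0.498421·0.00028561 = 0.0179366
Weight by the priors:
  P(Z=A)·f_A = 0.34 × 0.246094 = 0.0836719
  P(Z=B)·f_B = 0.46 × 0.260036 = 0.119617
  P(Z=C)·f_C = 0.20 × 0.0179366 = 0.00358732
Sum: 0.0836719 + 0.119617 + 0.00358732 = 0.206876
P(Coin type C | the observation) ≈ 0.0173

0.0173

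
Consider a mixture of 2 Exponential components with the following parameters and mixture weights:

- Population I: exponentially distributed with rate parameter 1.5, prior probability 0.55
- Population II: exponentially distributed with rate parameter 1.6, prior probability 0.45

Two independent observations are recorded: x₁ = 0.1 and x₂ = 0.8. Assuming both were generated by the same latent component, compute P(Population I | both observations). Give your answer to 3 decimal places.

0.540

Apply Bayes' rule: the posterior for each component is proportional to its prior times its likelihood at x.
Since both observations come from the same component, the likelihood for component k is f_k(x₁)·f_k(x₂).
  f_I = [1.5·e^(−1.5·0.1) = 1.5·e^(−0.1500) = 1.29106] × [0.451791] = 0.583291
  f_II = [1.6·e^(−1.6·0.1) = 1.6·e^(−0.1600) = 1.36343] × [0.44486] = 0.606535
Unnormalised posteriors:
  P(Z=I)·f_I = 0.55 × 0.583291 = 0.32081
  P(Z=II)·f_II = 0.45 × 0.606535 = 0.272941
Sum: 0.32081 + 0.272941 = 0.593751
So the posterior for Population I is 0.32081 / 0.593751 ≈ 0.540.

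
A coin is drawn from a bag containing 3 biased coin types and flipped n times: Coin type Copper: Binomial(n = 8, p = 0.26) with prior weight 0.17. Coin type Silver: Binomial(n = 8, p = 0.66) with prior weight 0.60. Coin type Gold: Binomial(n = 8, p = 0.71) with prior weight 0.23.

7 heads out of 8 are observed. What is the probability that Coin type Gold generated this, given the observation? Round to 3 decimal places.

P(component k | x) = π_k·f_k(x) / marginal(x), where marginal(x) = Σ_j π_j·f_j(x).
Component likelihoods at x = 7 heads out of 8:
  p_Copper = C(8,7)·0.26^7·0.74^1 = 8·8.03181e-05·0.74 = 0.000475483
  p_Silver = C(8,7)·0.66^7·0.34^1 = 8·0.0545516·0.34 = 0.14838
  p_Gold = C(8,7)·0.71^7·0.29^1 = 8·0.0909512·0.29 = 0.211007
Unnormalised posteriors:
  π_Copper·p_Copper = 0.17 × 0.000475483 = 8.08321e-05
  π_Silver·p_Silver = 0.60 × 0.14838 = 0.0890282
  π_Gold·p_Gold = 0.23 × 0.211007 = 0.0485316
Denominator: 8.08321e-05 + 0.0890282 + 0.0485316 = 0.137641
So the posterior for Coin type Gold is 0.0485316 / 0.137641 ≈ 0.353.

0.353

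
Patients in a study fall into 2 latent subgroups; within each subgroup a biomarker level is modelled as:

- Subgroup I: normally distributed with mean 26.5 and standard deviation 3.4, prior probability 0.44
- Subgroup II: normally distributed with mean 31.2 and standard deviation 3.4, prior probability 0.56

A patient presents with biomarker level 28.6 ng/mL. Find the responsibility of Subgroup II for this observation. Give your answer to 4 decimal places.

0.5348

By Bayes' theorem, P(k | x) = π_k f_k(x) / Σ_j π_j f_j(x).
Normal densities:
  f_I = 0.0969599
  f_II = 0.0875889
Prior × likelihood for each component:
  π_I·f_I = 0.44 × 0.0969599 = 0.0426624
  π_II·f_II = 0.56 × 0.0875889 = 0.0490498
Denominator: 0.0426624 + 0.0490498 = 0.0917121
P(Subgroup II | 28.6 ng/mL) ≈ 0.5348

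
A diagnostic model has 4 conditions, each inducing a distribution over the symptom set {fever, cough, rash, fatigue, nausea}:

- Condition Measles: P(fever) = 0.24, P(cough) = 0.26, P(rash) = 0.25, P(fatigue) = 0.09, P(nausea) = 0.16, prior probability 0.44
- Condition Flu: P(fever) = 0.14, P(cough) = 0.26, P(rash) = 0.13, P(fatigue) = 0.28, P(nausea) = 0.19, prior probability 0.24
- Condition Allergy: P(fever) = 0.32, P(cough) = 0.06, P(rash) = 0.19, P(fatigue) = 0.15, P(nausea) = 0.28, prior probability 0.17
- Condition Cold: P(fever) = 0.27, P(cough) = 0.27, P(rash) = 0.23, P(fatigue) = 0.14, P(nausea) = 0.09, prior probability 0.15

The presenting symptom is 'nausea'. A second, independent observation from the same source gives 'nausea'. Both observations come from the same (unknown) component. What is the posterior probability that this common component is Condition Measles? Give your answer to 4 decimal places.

0.3268

The responsibility of component k is π_k f_k(x) divided by Σ_j π_j f_j(x).
Since both observations come from the same component, the likelihood for component k is f_k(x₁)·f_k(x₂).
  L_Measles = [0.16] × [0.16] = 0.0256
  L_Flu = [0.19] × [0.19] = 0.0361
  L_Allergy = [0.28] × [0.28] = 0.0784
  L_Cold = [0.09] × [0.09] = 0.0081
Multiply by the mixture weights:
  π_Measles·L_Measles = 0.44 × 0.0256 = 0.011264
  π_Flu·L_Flu = 0.24 × 0.0361 = 0.008664
  π_Allergy·L_Allergy = 0.17 × 0.0784 = 0.013328
  π_Cold·L_Cold = 0.15 × 0.0081 = 0.001215
Evidence: 0.011264 + 0.008664 + 0.013328 + 0.001215 = 0.034471
P(Condition Measles | x₁,x₂) = 0.011264 / 0.034471 ≈ 0.3268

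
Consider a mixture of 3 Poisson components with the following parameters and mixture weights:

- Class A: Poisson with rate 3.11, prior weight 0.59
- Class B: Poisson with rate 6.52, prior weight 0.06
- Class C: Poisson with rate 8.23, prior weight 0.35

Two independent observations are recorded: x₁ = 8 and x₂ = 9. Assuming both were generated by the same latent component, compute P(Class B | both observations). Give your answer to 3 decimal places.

Posterior ∝ prior × likelihood, so P(k | x) ∝ w_k f_k(x); normalise over all components.
Since both observations come from the same component, the likelihood for component k is f_k(x₁)·f_k(x₂).
  L_A = [0.0096807] × [0.00334522] = 3.23841e-05
  L_B = [0.11936] × [0.08647] = 0.0103211
  L_C = [0.139134] × [0.127231] = 0.0177022
Multiply by the mixture weights:
  w_A·L_A = 0.59 × 3.23841e-05 = 1.91066e-05
  w_B·L_B = 0.06 × 0.0103211 = 0.000619265
  w_C·L_C = 0.35 × 0.0177022 = 0.00619576
Sum: 1.91066e-05 + 0.000619265 + 0.00619576 = 0.00683413
Responsibility of Class B: 0.000619265 / 0.00683413 ≈ 0.091

0.091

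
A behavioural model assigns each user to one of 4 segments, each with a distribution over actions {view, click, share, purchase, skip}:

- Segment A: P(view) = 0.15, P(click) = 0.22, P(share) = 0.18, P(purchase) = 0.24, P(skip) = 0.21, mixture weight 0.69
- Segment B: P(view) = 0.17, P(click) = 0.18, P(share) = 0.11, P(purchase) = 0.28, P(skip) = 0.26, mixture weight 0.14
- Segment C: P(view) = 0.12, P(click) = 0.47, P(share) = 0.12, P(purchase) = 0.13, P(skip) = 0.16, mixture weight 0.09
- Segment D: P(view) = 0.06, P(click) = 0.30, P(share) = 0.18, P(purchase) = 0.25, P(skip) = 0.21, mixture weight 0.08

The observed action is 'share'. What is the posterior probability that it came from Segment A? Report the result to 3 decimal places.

0.754

The responsibility of component k is P(Z=k) f_k(x) divided by Σ_j P(Z=j) f_j(x).
Component likelihoods at x = 'share':
  p_A = 0.18
  p_B = 0.11
  p_C = 0.12
  p_D = 0.18
Prior × likelihood for each component:
  P(Z=A)·p_A = 0.69 × 0.18 = 0.1242
  P(Z=B)·p_B = 0.14 × 0.11 = 0.0154
  P(Z=C)·p_C = 0.09 × 0.12 = 0.0108
  P(Z=D)·p_D = 0.08 × 0.18 = 0.0144
Evidence: 0.1242 + 0.0154 + 0.0108 + 0.0144 = 0.1648
P(Segment A | x) ≈ 0.754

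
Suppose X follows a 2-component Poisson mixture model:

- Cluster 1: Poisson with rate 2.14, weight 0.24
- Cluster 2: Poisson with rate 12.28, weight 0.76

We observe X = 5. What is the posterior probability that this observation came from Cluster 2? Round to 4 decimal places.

0.4375

The responsibility of component k is π_k f_k(x) divided by Σ_j π_j f_j(x).
Poisson probabilities:
  p_1 = e^(−2.14)·2.14^5/5! = 0.0440045
  p_2 = e^(−12.28)·12.28^5/5! = 0.0108062
Unnormalised posteriors:
  π_1·p_1 = 0.24 × 0.0440045 = 0.0105611
  π_2·p_2 = 0.76 × 0.0108062 = 0.00821274
Evidence: 0.0105611 + 0.00821274 = 0.0187738
P(Cluster 2 | data) = 0.00821274 / 0.0187738 ≈ 0.4375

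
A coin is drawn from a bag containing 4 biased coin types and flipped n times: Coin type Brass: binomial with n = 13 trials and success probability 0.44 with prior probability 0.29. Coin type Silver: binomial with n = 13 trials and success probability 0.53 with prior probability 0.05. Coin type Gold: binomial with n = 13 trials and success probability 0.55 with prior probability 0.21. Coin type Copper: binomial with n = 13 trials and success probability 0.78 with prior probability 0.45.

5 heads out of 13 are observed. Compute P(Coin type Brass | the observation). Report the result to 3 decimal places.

By Bayes' theorem, P(k | x) = w_k f_k(x) / Σ_j w_j f_j(x).
Binomial probabilities:
  f_Brass = 0.20528
  f_Silver = 0.128157
  f_Gold = 0.108916
  f_Copper = 0.00203907
Prior × likelihood for each component:
  w_Brass·f_Brass = 0.29 × 0.20528 = 0.0595311
  w_Silver·f_Silver = 0.05 × 0.128157 = 0.00640783
  w_Gold·f_Gold = 0.21 × 0.108916 = 0.0228724
  w_Copper·f_Copper = 0.45 × 0.00203907 = 0.000917583
Evidence: 0.0595311 + 0.00640783 + 0.0228724 + 0.000917583 = 0.0897289
P(Coin type Brass | 5 heads out of 13) ≈ 0.663

0.663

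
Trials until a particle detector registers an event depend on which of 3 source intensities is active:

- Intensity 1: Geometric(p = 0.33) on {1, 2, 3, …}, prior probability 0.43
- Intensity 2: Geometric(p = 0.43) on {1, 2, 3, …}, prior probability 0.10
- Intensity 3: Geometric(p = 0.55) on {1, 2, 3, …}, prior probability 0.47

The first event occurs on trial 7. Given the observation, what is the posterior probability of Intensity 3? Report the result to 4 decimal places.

0.1304

P(component k | x) = π_k·f_k(x) / marginal(x), where marginal(x) = Σ_j π_j·f_j(x).
Geometric probabilities:
  L_1 = 0.33·(1−0.33)^6 = 0.33·0.0904584 = 0.0298513
  L_2 = 0.43·(1−0.43)^6 = 0.43·0.0342964 = 0.0147475
  L_3 = 0.55·(1−0.55)^6 = 0.55·0.00830377 = 0.00456707
Prior × likelihood for each component:
  π_1·L_1 = 0.43 × 0.0298513 = 0.012836
  π_2·L_2 = 0.10 × 0.0147475 = 0.00147475
  π_3·L_3 = 0.47 × 0.00456707 = 0.00214652
Evidence: 0.012836 + 0.00147475 + 0.00214652 = 0.0164573
So the posterior for Intensity 3 is 0.00214652 / 0.0164573 ≈ 0.1304.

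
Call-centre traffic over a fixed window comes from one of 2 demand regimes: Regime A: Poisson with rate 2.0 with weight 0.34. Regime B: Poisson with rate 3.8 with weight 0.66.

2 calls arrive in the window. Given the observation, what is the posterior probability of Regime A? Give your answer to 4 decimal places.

0.4633

By Bayes' theorem, P(k | x) = π_k f_k(x) / Σ_j π_j f_j(x).
Component likelihoods at x = 2 calls:
  L_A = 0.270671
  L_B = 0.161517
Weight by the priors:
  π_A·L_A = 0.34 × 0.270671 = 0.092028
  π_B·L_B = 0.66 × 0.161517 = 0.106601
Evidence: 0.092028 + 0.106601 = 0.198629
P(Regime A | data) ≈ 0.4633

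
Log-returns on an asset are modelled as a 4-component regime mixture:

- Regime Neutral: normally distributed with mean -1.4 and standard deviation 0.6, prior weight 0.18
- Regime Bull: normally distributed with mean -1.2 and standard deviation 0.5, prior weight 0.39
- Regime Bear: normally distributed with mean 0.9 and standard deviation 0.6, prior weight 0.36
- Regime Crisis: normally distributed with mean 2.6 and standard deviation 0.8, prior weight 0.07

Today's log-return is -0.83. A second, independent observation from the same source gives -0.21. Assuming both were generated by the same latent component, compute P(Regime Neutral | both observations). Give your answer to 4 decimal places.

0.2077

By Bayes' theorem, P(k | x) = P(Z=k) f_k(x) / Σ_j P(Z=j) f_j(x).
Since both observations come from the same component, the likelihood for component k is f_k(x₁)·f_k(x₂).
  L_Neutral = [(1/(0.6·√(2π)))·exp(−(-0.83−-1.4)²/(2·0.6²)) = 0.664904·exp(-0.45125) = 0.423432] × [0.0930221] = 0.0393885
  L_Bull = [(1/(0.5·√(2π)))·exp(−(-0.83−-1.2)²/(2·0.5²)) = 0.797885·exp(-0.27380) = 0.606779] × [0.112366] = 0.0681815
  L_Bear = [(1/(0.6·√(2π)))·exp(−(-0.83−0.9)²/(2·0.6²)) = 0.664904·exp(-4.15681) = 0.0104107] × [0.120108] = 0.00125041
  L_Crisis = [(1/(0.8·√(2π)))·exp(−(-0.83−2.6)²/(2·0.8²)) = 0.498678·exp(-9.19133) = 5.0825e-05] × [0.00104408] = 5.30651e-08
Unnormalised posteriors:
  P(Z=Neutral)·L_Neutral = 0.18 × 0.0393885 = 0.00708993
  P(Z=Bull)·L_Bull = 0.39 × 0.0681815 = 0.0265908
  P(Z=Bear)·L_Bear = 0.36 × 0.00125041 = 0.000450149
  P(Z=Crisis)·L_Crisis = 0.07 × 5.30651e-08 = 3.71456e-09
Normaliser: 0.00708993 + 0.0265908 + 0.000450149 + 3.71456e-09 = 0.0341308
P(Regime Neutral | x) ≈ 0.2077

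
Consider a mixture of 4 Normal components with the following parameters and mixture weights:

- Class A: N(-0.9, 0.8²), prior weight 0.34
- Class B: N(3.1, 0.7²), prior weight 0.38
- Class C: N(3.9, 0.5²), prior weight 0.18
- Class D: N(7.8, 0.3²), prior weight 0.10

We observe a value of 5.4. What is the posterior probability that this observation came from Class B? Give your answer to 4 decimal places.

By Bayes' theorem, P(k | x) = π_k f_k(x) / Σ_j π_j f_j(x).
Normal densities:
  p_A = 1.70333e-14
  p_B = 0.00257934
  p_C = 0.0088637
  p_D = 1.68409e-14
Weight by the priors:
  π_A·p_A = 0.34 × 1.70333e-14 = 5.79131e-15
  π_B·p_B = 0.38 × 0.00257934 = 0.000980148
  π_C·p_C = 0.18 × 0.0088637 = 0.00159547
  π_D·p_D = 0.10 × 1.68409e-14 = 1.68409e-15
Normaliser: 5.79131e-15 + 0.000980148 + 0.00159547 + 1.68409e-15 = 0.00257561
P(Class B | data) = 0.000980148 / 0.00257561 ≈ 0.3805

0.3805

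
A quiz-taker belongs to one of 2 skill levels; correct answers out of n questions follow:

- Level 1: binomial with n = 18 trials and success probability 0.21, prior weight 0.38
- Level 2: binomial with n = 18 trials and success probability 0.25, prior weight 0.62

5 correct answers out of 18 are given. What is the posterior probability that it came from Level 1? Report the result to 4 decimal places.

0.3350

The responsibility of component k is π_k f_k(x) divided by Σ_j π_j f_j(x).
Evaluate each component's likelihood at the observed value:
  L_1 = C(18,5)·0.21^5·0.79^13 = 8568·0.00040841·0.0466823 = 0.163353
  L_2 = C(18,5)·0.25^5·0.75^13 = 8568·0.000976562·0.0237573 = 0.198781
Prior × likelihood for each component:
  π_1·L_1 = 0.38 × 0.163353 = 0.0620743
  π_2·L_2 = 0.62 × 0.198781 = 0.123245
Denominator: 0.0620743 + 0.123245 = 0.185319
P(Level 1 | 5 correct answers out of 18) ≈ 0.3350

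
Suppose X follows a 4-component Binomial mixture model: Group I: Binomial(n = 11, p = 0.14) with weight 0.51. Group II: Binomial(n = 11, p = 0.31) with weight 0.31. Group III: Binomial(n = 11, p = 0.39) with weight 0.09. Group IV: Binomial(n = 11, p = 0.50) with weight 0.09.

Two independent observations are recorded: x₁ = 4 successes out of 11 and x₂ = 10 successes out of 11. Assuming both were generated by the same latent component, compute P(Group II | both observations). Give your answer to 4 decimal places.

P(component k | x) = π_k·f_k(x) / marginal(x), where marginal(x) = Σ_j π_j·f_j(x).
Since both observations come from the same component, the likelihood for component k is f_k(x₁)·f_k(x₂).
  f_I = [0.0441078] × [2.73635e-08] = 1.20694e-09
  f_II = [0.226936] × [6.22098e-05] = 1.41177e-05
  f_III = [0.239928] × [0.000546221] = 0.000131054
  f_IV = [0.161133] × [0.00537109] = 0.000865459
Multiply by the mixture weights:
  π_I·f_I = 0.51 × 1.20694e-09 = 6.15541e-10
  π_II·f_II = 0.31 × 1.41177e-05 = 4.37648e-06
  π_III·f_III = 0.09 × 0.000131054 = 1.17948e-05
  π_IV·f_IV = 0.09 × 0.000865459 = 7.78913e-05
Sum: 6.15541e-10 + 4.37648e-06 + 1.17948e-05 + 7.78913e-05 = 9.40633e-05
Responsibility of Group II: 4.37648e-06 / 9.40633e-05 ≈ 0.0465

0.0465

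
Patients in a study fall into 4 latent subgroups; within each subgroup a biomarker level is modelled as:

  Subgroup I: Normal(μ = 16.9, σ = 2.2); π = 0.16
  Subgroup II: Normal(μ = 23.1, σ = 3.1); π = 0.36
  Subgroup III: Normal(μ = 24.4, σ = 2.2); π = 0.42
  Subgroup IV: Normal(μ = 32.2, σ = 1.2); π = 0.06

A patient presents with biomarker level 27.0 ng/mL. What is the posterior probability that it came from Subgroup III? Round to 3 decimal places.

0.643

Apply Bayes' rule: the posterior for each component is proportional to its prior times its likelihood at x.
Component likelihoods at x = 27.0 ng/mL:
  p_I = 4.80613e-06
  p_II = 0.0583262
  p_III = 0.0901985
  p_IV = 2.78091e-05
Prior × likelihood for each component:
  P(Z=I)·p_I = 0.16 × 4.80613e-06 = 7.6898e-07
  P(Z=II)·p_II = 0.36 × 0.0583262 = 0.0209974
  P(Z=III)·p_III = 0.42 × 0.0901985 = 0.0378834
  P(Z=IV)·p_IV = 0.06 × 2.78091e-05 = 1.66854e-06
Evidence: 7.6898e-07 + 0.0209974 + 0.0378834 + 1.66854e-06 = 0.0588832
P(Subgroup III | the observation) ≈ 0.643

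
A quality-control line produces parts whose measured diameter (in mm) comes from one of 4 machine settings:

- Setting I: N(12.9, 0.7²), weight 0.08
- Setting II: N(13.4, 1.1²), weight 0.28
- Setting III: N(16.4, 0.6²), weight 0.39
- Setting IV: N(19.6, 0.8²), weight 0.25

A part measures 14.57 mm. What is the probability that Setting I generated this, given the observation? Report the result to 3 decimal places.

Posterior ∝ prior × likelihood, so P(k | x) ∝ π_k f_k(x); normalise over all components.
Evaluate each component's likelihood at the observed value:
  p_I = 0.0331047
  p_II = 0.205994
  p_III = 0.0063496
  p_IV = 1.29841e-09
Multiply by the mixture weights:
  π_I·p_I = 0.08 × 0.0331047 = 0.00264838
  π_II·p_II = 0.28 × 0.205994 = 0.0576782
  π_III·p_III = 0.39 × 0.0063496 = 0.00247635
  π_IV·p_IV = 0.25 × 1.29841e-09 = 3.24603e-10
Denominator: 0.00264838 + 0.0576782 + 0.00247635 + 3.24603e-10 = 0.0628029
P(Setting I | the observation) = 0.00264838 / 0.0628029 ≈ 0.042

0.042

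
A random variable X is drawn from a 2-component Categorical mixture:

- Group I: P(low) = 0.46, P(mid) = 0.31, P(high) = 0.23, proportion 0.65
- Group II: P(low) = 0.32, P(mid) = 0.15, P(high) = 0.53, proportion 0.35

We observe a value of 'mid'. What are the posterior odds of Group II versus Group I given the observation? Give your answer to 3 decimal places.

Only the two components matter; the odds are (π_i f_i(x)) / (π_j f_j(x)).
Categorical probabilities:
  L_I = P(mid | comp) = 0.31
  L_II = P(mid | comp) = 0.15
Posterior odds = (π_II·L_II) / (π_I·L_I) = (0.35·0.15) / (0.65·0.31) = 0.0525 / 0.2015 ≈ 0.261

0.261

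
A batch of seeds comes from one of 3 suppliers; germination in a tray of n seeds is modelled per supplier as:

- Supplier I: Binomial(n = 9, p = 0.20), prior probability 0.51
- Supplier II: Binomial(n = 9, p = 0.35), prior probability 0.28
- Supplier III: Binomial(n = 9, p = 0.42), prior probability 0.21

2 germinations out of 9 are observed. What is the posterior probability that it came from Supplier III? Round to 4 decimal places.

Apply Bayes' rule: the posterior for each component is proportional to its prior times its likelihood at x.
Evaluate each component's likelihood at the observed value:
  f_I = 0.30199
  f_II = 0.216188
  f_III = 0.140216
Multiply by the mixture weights:
  π_I·f_I = 0.51 × 0.30199 = 0.154015
  π_II·f_II = 0.28 × 0.216188 = 0.0605327
  π_III·f_III = 0.21 × 0.140216 = 0.0294453
Marginal: 0.154015 + 0.0605327 + 0.0294453 = 0.243993
Responsibility of Supplier III: 0.0294453 / 0.243993 ≈ 0.1207

0.1207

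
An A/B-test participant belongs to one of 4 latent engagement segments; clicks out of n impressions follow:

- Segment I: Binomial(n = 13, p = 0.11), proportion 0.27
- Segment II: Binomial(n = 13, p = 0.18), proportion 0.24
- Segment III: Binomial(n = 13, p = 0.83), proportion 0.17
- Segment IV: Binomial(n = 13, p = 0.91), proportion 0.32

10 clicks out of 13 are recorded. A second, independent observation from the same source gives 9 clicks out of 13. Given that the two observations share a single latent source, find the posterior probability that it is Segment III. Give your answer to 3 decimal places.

Apply Bayes' rule: the posterior for each component is proportional to its prior times its likelihood at x.
Since both observations come from the same component, the likelihood for component k is f_k(x₁)·f_k(x₂).
  f_I = [C(13,10)·0.11^10·0.89^3 = 286·2.59374e-10·0.704969 = 5.22953e-08] × [1.05779e-06] = 5.53176e-14
  f_II = [C(13,10)·0.18^10·0.82^3 = 286·3.57047e-08·0.551368 = 5.63031e-06] × [6.4123e-05] = 3.61033e-10
  f_III = [C(13,10)·0.83^10·0.17^3 = 286·0.15516·0.004913 = 0.218019] × [0.111636] = 0.0243388
  f_IV = [C(13,10)·0.91^10·0.09^3 = 286·0.389416·0.000729 = 0.0811909] × [0.0200747] = 0.00162988
Weight by the priors:
  P(Z=I)·f_I = 0.27 × 5.53176e-14 = 1.49357e-14
  P(Z=II)·f_II = 0.24 × 3.61033e-10 = 8.66479e-11
  P(Z=III)·f_III = 0.17 × 0.0243388 = 0.00413759
  P(Z=IV)·f_IV = 0.32 × 0.00162988 = 0.000521562
Denominator: 1.49357e-14 + 8.66479e-11 + 0.00413759 + 0.000521562 = 0.00465915
Responsibility of Segment III: 0.00413759 / 0.00465915 ≈ 0.888

0.888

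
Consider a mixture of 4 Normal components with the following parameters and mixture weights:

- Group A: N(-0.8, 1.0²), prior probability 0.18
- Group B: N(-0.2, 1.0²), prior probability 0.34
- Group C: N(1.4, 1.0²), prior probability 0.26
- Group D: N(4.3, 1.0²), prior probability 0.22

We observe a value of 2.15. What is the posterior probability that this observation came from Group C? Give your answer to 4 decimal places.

Apply Bayes' rule: the posterior for each component is proportional to its prior times its likelihood at x.
Evaluate each component's likelihood at the observed value:
  L_A = (1/(1.0·√(2π)))·exp(−(2.15−-0.8)²/(2·1.0²)) = 0.398942·exp(-4.35125) = 0.00514264
  L_B = (1/(1.0·√(2π)))·exp(−(2.15−-0.2)²/(2·1.0²)) = 0.398942·exp(-2.76125) = 0.0252182
  L_C = (1/(1.0·√(2π)))·exp(−(2.15−1.4)²/(2·1.0²)) = 0.398942·exp(-0.28125) = 0.301137
  L_D = (1/(1.0·√(2π)))·exp(−(2.15−4.3)²/(2·1.0²)) = 0.398942·exp(-2.31125) = 0.03955
Weight by the priors:
  w_A·L_A = 0.18 × 0.00514264 = 0.000925675
  w_B·L_B = 0.34 × 0.0252182 = 0.00857419
  w_C·L_C = 0.26 × 0.301137 = 0.0782957
  w_D·L_D = 0.22 × 0.03955 = 0.00870101
Denominator: 0.000925675 + 0.00857419 + 0.0782957 + 0.00870101 = 0.0964966
Responsibility of Group C: 0.0782957 / 0.0964966 ≈ 0.8114

0.8114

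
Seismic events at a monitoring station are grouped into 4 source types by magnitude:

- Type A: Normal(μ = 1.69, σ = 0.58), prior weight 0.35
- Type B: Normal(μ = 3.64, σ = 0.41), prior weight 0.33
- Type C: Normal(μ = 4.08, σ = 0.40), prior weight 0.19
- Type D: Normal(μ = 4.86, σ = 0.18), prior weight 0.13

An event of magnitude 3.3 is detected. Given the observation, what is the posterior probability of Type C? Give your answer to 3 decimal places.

0.108

The responsibility of component k is π_k f_k(x) divided by Σ_j π_j f_j(x).
Evaluate each component's likelihood at the observed value:
  p_A = (1/(0.58·√(2π)))·exp(−(3.3−1.69)²/(2·0.58²)) = 0.687832·exp(-3.85271) = 0.0145973
  p_B = (1/(0.41·√(2π)))·exp(−(3.3−3.64)²/(2·0.41²)) = 0.973030·exp(-0.34384) = 0.689917
  p_C = (1/(0.40·√(2π)))·exp(−(3.3−4.08)²/(2·0.40²)) = 0.997356·exp(-1.90125) = 0.148987
  p_D = (1/(0.18·√(2π)))·exp(−(3.3−4.86)²/(2·0.18²)) = 2.216346·exp(-37.55556) = 1.08509e-16
Weight by the priors:
  π_A·p_A = 0.35 × 0.0145973 = 0.00510907
  π_B·p_B = 0.33 × 0.689917 = 0.227673
  π_C·p_C = 0.19 × 0.148987 = 0.0283075
  π_D·p_D = 0.13 × 1.08509e-16 = 1.41062e-17
Normaliser: 0.00510907 + 0.227673 + 0.0283075 + 1.41062e-17 = 0.261089
P(Type C | x) ≈ 0.108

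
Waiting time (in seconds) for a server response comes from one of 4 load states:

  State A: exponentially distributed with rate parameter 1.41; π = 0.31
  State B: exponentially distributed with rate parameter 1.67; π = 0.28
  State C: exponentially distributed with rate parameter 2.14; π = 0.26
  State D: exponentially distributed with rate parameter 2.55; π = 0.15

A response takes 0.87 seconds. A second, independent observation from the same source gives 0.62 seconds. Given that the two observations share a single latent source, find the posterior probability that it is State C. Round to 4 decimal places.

0.2325

P(component k | x) = w_k·f_k(x) / marginal(x), where marginal(x) = Σ_j w_j·f_j(x).
Since both observations come from the same component, the likelihood for component k is f_k(x₁)·f_k(x₂).
  L_A = [1.41·e^(−1.41·0.87) = 1.41·e^(−1.2267) = 0.413495] × [0.588246] = 0.243237
  L_B = [1.67·e^(−1.67·0.87) = 1.67·e^(−1.4529) = 0.390598] × [0.592991] = 0.231621
  L_C = [2.14·e^(−2.14·0.87) = 2.14·e^(−1.8618) = 0.33254] × [0.567795] = 0.188815
  L_D = [2.55·e^(−2.55·0.87) = 2.55·e^(−2.2185) = 0.277369] × [0.524712] = 0.145539
Multiply by the mixture weights:
  w_A·L_A = 0.31 × 0.243237 = 0.0754034
  w_B·L_B = 0.28 × 0.231621 = 0.0648539
  w_C·L_C = 0.26 × 0.188815 = 0.0490919
  w_D·L_D = 0.15 × 0.145539 = 0.0218308
Evidence: 0.0754034 + 0.0648539 + 0.0490919 + 0.0218308 = 0.21118
So the posterior for State C is 0.0490919 / 0.21118 ≈ 0.2325.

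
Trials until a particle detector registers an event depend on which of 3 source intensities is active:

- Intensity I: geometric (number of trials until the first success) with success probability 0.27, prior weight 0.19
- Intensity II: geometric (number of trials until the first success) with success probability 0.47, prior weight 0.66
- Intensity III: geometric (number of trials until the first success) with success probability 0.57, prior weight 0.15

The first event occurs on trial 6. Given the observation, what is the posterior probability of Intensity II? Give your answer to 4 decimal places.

0.5217

By Bayes' theorem, P(k | x) = π_k f_k(x) / Σ_j π_j f_j(x).
Evaluate each component's likelihood at the observed value:
  L_I = 0.27·(1−0.27)^5 = 0.27·0.207307 = 0.0559729
  L_II = 0.47·(1−0.47)^5 = 0.47·0.0418195 = 0.0196552
  L_III = 0.57·(1−0.57)^5 = 0.57·0.0147008 = 0.00837948
Weight by the priors:
  π_I·L_I = 0.19 × 0.0559729 = 0.0106349
  π_II·L_II = 0.66 × 0.0196552 = 0.0129724
  π_III·L_III = 0.15 × 0.00837948 = 0.00125692
Sum: 0.0106349 + 0.0129724 + 0.00125692 = 0.0248642
Responsibility of Intensity II: 0.0129724 / 0.0248642 ≈ 0.5217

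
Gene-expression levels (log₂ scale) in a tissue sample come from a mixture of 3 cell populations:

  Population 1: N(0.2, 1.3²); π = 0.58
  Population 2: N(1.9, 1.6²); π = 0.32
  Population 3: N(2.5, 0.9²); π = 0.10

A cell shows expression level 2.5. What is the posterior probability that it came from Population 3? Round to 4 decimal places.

P(component k | x) = w_k·f_k(x) / marginal(x), where marginal(x) = Σ_j w_j·f_j(x).
Normal densities:
  L_1 = (1/(1.3·√(2π)))·exp(−(2.5−0.2)²/(2·1.3²)) = 0.306879·exp(-1.56509) = 0.064159
  L_2 = (1/(1.6·√(2π)))·exp(−(2.5−1.9)²/(2·1.6²)) = 0.249339·exp(-0.07031) = 0.232409
  L_3 = (1/(0.9·√(2π)))·exp(−(2.5−2.5)²/(2·0.9²)) = 0.443269·exp(-0.00000) = 0.443269
Prior × likelihood for each component:
  w_1·L_1 = 0.58 × 0.064159 = 0.0372122
  w_2·L_2 = 0.32 × 0.232409 = 0.074371
  w_3·L_3 = 0.10 × 0.443269 = 0.0443269
Denominator: 0.0372122 + 0.074371 + 0.0443269 = 0.15591
P(Population 3 | 2.5) ≈ 0.2843

0.2843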